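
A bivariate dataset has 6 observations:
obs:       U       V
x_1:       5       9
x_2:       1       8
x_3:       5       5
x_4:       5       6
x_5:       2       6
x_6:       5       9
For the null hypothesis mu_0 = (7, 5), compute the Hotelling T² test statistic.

Step 1 — sample mean vector:
  mean(U) = (5 + 1 + 5 + 5 + 2 + 5) / 6 = 23/6 = 3.8333
  mean(V) = (9 + 8 + 5 + 6 + 6 + 9) / 6 = 43/6 = 7.1667
  x̄ = (3.8333, 7.1667),  deviation x̄ - mu_0 = (3.8333, 7.1667) - (7, 5) = (-3.1667, 2.1667).

Step 2 — sample covariance matrix, S[i,j] = (1/(n-1)) · Σ_k (x_{k,i} - mean_i) · (x_{k,j} - mean_j), divisor n-1 = 5:
  S[U,U] = ((1.1667)·(1.1667) + (-2.8333)·(-2.8333) + (1.1667)·(1.1667) + (1.1667)·(1.1667) + (-1.8333)·(-1.8333) + (1.1667)·(1.1667)) / 5 = 16.8333/5 = 3.3667
  S[U,V] = ((1.1667)·(1.8333) + (-2.8333)·(0.8333) + (1.1667)·(-2.1667) + (1.1667)·(-1.1667) + (-1.8333)·(-1.1667) + (1.1667)·(1.8333)) / 5 = 0.1667/5 = 0.0333
  S[V,V] = ((1.8333)·(1.8333) + (0.8333)·(0.8333) + (-2.1667)·(-2.1667) + (-1.1667)·(-1.1667) + (-1.1667)·(-1.1667) + (1.8333)·(1.8333)) / 5 = 14.8333/5 = 2.9667
  S = [[3.3667, 0.0333],
 [0.0333, 2.9667]].

Step 3 — invert S. det(S) = 3.3667·2.9667 - (0.0333)² = 9.9867.
  S^{-1} = (1/det) · [[d, -b], [-b, a]] = [[0.2971, -0.0033],
 [-0.0033, 0.3371]].

Step 4 — quadratic form (x̄ - mu_0)^T · S^{-1} · (x̄ - mu_0):
  S^{-1} · (x̄ - mu_0) = (-0.9479, 0.741),
  (x̄ - mu_0)^T · [...] = (-3.1667)·(-0.9479) + (2.1667)·(0.741) = 4.6073.

Step 5 — scale by n: T² = 6 · 4.6073 = 27.6435.

T² ≈ 27.6435


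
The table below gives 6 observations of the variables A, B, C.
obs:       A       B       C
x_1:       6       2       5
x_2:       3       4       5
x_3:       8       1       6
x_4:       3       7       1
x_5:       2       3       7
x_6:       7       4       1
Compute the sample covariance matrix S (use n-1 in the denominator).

Step 1 — column means:
  mean(A) = (6 + 3 + 8 + 3 + 2 + 7) / 6 = 29/6 = 4.8333
  mean(B) = (2 + 4 + 1 + 7 + 3 + 4) / 6 = 21/6 = 3.5
  mean(C) = (5 + 5 + 6 + 1 + 7 + 1) / 6 = 25/6 = 4.1667

Step 2 — sample covariance S[i,j] = (1/(n-1)) · Σ_k (x_{k,i} - mean_i) · (x_{k,j} - mean_j), with n-1 = 5.
  S[A,A] = ((1.1667)·(1.1667) + (-1.8333)·(-1.8333) + (3.1667)·(3.1667) + (-1.8333)·(-1.8333) + (-2.8333)·(-2.8333) + (2.1667)·(2.1667)) / 5 = 30.8333/5 = 6.1667
  S[A,B] = ((1.1667)·(-1.5) + (-1.8333)·(0.5) + (3.1667)·(-2.5) + (-1.8333)·(3.5) + (-2.8333)·(-0.5) + (2.1667)·(0.5)) / 5 = -14.5/5 = -2.9
  S[A,C] = ((1.1667)·(0.8333) + (-1.8333)·(0.8333) + (3.1667)·(1.8333) + (-1.8333)·(-3.1667) + (-2.8333)·(2.8333) + (2.1667)·(-3.1667)) / 5 = -3.8333/5 = -0.7667
  S[B,B] = ((-1.5)·(-1.5) + (0.5)·(0.5) + (-2.5)·(-2.5) + (3.5)·(3.5) + (-0.5)·(-0.5) + (0.5)·(0.5)) / 5 = 21.5/5 = 4.3
  S[B,C] = ((-1.5)·(0.8333) + (0.5)·(0.8333) + (-2.5)·(1.8333) + (3.5)·(-3.1667) + (-0.5)·(2.8333) + (0.5)·(-3.1667)) / 5 = -19.5/5 = -3.9
  S[C,C] = ((0.8333)·(0.8333) + (0.8333)·(0.8333) + (1.8333)·(1.8333) + (-3.1667)·(-3.1667) + (2.8333)·(2.8333) + (-3.1667)·(-3.1667)) / 5 = 32.8333/5 = 6.5667

S is symmetric (S[j,i] = S[i,j]). Assembling:

S = [[6.1667, -2.9, -0.7667],
 [-2.9, 4.3, -3.9],
 [-0.7667, -3.9, 6.5667]]


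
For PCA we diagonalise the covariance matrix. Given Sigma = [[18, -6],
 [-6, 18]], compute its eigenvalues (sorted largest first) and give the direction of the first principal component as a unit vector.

Step 1 — characteristic polynomial of 2×2 Sigma:
  det(Sigma - λI) = λ² - trace · λ + det = 0.
  trace = 18 + 18 = 36, det = 18·18 - (-6)² = 288.
Step 2 — discriminant:
  Δ = trace² - 4·det = 1296 - 1152 = 144.
Step 3 — eigenvalues:
  λ = (trace ± √Δ)/2 = (36 ± 12)/2,
  λ_1 = 24,  λ_2 = 12.

Step 4 — unit eigenvector for λ_1: solve (Sigma - λ_1 I)v = 0. First row:
  (18 - 24)·v_x + (-6)·v_y = 0, i.e. (-6)·v_x + (-6)·v_y = 0,
  so v ∝ (b, λ_1 - a) = (-6, 6); multiply by -1 so the first entry is positive: u = (6, -6).
  ||u|| = √((6)² + (-6)²) = √(72) ≈ 8.4853,
  v_1 = u/||u|| ≈ (0.7071, -0.7071) (||v_1|| = 1).

λ_1 = 24,  λ_2 = 12;  v_1 ≈ (0.7071, -0.7071)


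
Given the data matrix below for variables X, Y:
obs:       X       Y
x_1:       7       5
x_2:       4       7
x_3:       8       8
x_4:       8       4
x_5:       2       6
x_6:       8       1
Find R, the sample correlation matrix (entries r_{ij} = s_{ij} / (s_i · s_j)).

Step 1 — column means:
  mean(X) = (7 + 4 + 8 + 8 + 2 + 8) / 6 = 37/6 = 6.1667
  mean(Y) = (5 + 7 + 8 + 4 + 6 + 1) / 6 = 31/6 = 5.1667

Step 2 — sample variances and covariances s[i,j] = (1/(n-1)) · Σ_k (x_{k,i} - mean_i) · (x_{k,j} - mean_j), with n-1 = 5:
  s[X,X] = ((0.8333)·(0.8333) + (-2.1667)·(-2.1667) + (1.8333)·(1.8333) + (1.8333)·(1.8333) + (-4.1667)·(-4.1667) + (1.8333)·(1.8333)) / 5 = 32.8333/5 = 6.5667
  s[X,Y] = ((0.8333)·(-0.1667) + (-2.1667)·(1.8333) + (1.8333)·(2.8333) + (1.8333)·(-1.1667) + (-4.1667)·(0.8333) + (1.8333)·(-4.1667)) / 5 = -12.1667/5 = -2.4333
  s[Y,Y] = ((-0.1667)·(-0.1667) + (1.8333)·(1.8333) + (2.8333)·(2.8333) + (-1.1667)·(-1.1667) + (0.8333)·(0.8333) + (-4.1667)·(-4.1667)) / 5 = 30.8333/5 = 6.1667
  Sample standard deviations s_i = √(s[i,i]):
  s(X) = √(6.5667) = 2.5626
  s(Y) = √(6.1667) = 2.4833

Step 3 — r_{ij} = s_{ij} / (s_i · s_j):
  r[X,X] = 1 (diagonal).
  r[X,Y] = -2.4333 / (2.5626 · 2.4833) = -2.4333 / 6.3635 = -0.3824
  r[Y,Y] = 1 (diagonal).

R is symmetric with unit diagonal. Assembling:

R = [[1, -0.3824],
 [-0.3824, 1]]


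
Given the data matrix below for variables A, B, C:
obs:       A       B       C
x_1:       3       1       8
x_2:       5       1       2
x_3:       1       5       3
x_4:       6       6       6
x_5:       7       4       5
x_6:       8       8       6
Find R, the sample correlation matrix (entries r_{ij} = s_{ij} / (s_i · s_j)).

Step 1 — column means:
  mean(A) = (3 + 5 + 1 + 6 + 7 + 8) / 6 = 30/6 = 5
  mean(B) = (1 + 1 + 5 + 6 + 4 + 8) / 6 = 25/6 = 4.1667
  mean(C) = (8 + 2 + 3 + 6 + 5 + 6) / 6 = 30/6 = 5

Step 2 — sample variances and covariances s[i,j] = (1/(n-1)) · Σ_k (x_{k,i} - mean_i) · (x_{k,j} - mean_j), with n-1 = 5:
  s[A,A] = ((-2)·(-2) + (0)·(0) + (-4)·(-4) + (1)·(1) + (2)·(2) + (3)·(3)) / 5 = 34/5 = 6.8
  s[A,B] = ((-2)·(-3.1667) + (0)·(-3.1667) + (-4)·(0.8333) + (1)·(1.8333) + (2)·(-0.1667) + (3)·(3.8333)) / 5 = 16/5 = 3.2
  s[A,C] = ((-2)·(3) + (0)·(-3) + (-4)·(-2) + (1)·(1) + (2)·(0) + (3)·(1)) / 5 = 6/5 = 1.2
  s[B,B] = ((-3.1667)·(-3.1667) + (-3.1667)·(-3.1667) + (0.8333)·(0.8333) + (1.8333)·(1.8333) + (-0.1667)·(-0.1667) + (3.8333)·(3.8333)) / 5 = 38.8333/5 = 7.7667
  s[B,C] = ((-3.1667)·(3) + (-3.1667)·(-3) + (0.8333)·(-2) + (1.8333)·(1) + (-0.1667)·(0) + (3.8333)·(1)) / 5 = 4/5 = 0.8
  s[C,C] = ((3)·(3) + (-3)·(-3) + (-2)·(-2) + (1)·(1) + (0)·(0) + (1)·(1)) / 5 = 24/5 = 4.8
  Sample standard deviations s_i = √(s[i,i]):
  s(A) = √(6.8) = 2.6077
  s(B) = √(7.7667) = 2.7869
  s(C) = √(4.8) = 2.1909

Step 3 — r_{ij} = s_{ij} / (s_i · s_j):
  r[A,A] = 1 (diagonal).
  r[A,B] = 3.2 / (2.6077 · 2.7869) = 3.2 / 7.2673 = 0.4403
  r[A,C] = 1.2 / (2.6077 · 2.1909) = 1.2 / 5.7131 = 0.21
  r[B,B] = 1 (diagonal).
  r[B,C] = 0.8 / (2.7869 · 2.1909) = 0.8 / 6.1057 = 0.131
  r[C,C] = 1 (diagonal).

R is symmetric with unit diagonal. Assembling:

R = [[1, 0.4403, 0.21],
 [0.4403, 1, 0.131],
 [0.21, 0.131, 1]]


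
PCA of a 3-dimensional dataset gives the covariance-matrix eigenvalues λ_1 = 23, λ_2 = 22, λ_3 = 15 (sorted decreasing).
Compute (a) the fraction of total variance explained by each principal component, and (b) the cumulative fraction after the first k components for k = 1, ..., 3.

Step 1 — total variance = trace(Sigma) = Σ λ_i = 23 + 22 + 15 = 60.

Step 2 — fraction explained by component i = λ_i / Σ λ:
  PC1: 23/60 = 0.3833
  PC2: 22/60 = 0.3667
  PC3: 15/60 = 0.25

Step 3 — cumulative fraction after k components = (λ_1 + ... + λ_k) / Σ λ:
  k = 1: 23/60 = 0.3833
  k = 2: (23 + 22)/60 = 45/60 = 0.75
  k = 3: (23 + 22 + 15)/60 = 60/60 = 1

Summary (fraction, with percent):

explained: PC1 0.3833 (38.33%), PC2 0.3667 (36.67%), PC3 0.25 (25%);  cumulative: 0.3833, 0.75, 1


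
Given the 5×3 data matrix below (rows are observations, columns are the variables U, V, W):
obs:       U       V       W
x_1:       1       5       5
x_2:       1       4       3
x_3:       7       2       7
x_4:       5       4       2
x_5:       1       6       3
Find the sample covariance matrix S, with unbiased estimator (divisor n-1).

Step 1 — column means:
  mean(U) = (1 + 1 + 7 + 5 + 1) / 5 = 15/5 = 3
  mean(V) = (5 + 4 + 2 + 4 + 6) / 5 = 21/5 = 4.2
  mean(W) = (5 + 3 + 7 + 2 + 3) / 5 = 20/5 = 4

Step 2 — sample covariance S[i,j] = (1/(n-1)) · Σ_k (x_{k,i} - mean_i) · (x_{k,j} - mean_j), with n-1 = 4.
  S[U,U] = ((-2)·(-2) + (-2)·(-2) + (4)·(4) + (2)·(2) + (-2)·(-2)) / 4 = 32/4 = 8
  S[U,V] = ((-2)·(0.8) + (-2)·(-0.2) + (4)·(-2.2) + (2)·(-0.2) + (-2)·(1.8)) / 4 = -14/4 = -3.5
  S[U,W] = ((-2)·(1) + (-2)·(-1) + (4)·(3) + (2)·(-2) + (-2)·(-1)) / 4 = 10/4 = 2.5
  S[V,V] = ((0.8)·(0.8) + (-0.2)·(-0.2) + (-2.2)·(-2.2) + (-0.2)·(-0.2) + (1.8)·(1.8)) / 4 = 8.8/4 = 2.2
  S[V,W] = ((0.8)·(1) + (-0.2)·(-1) + (-2.2)·(3) + (-0.2)·(-2) + (1.8)·(-1)) / 4 = -7/4 = -1.75
  S[W,W] = ((1)·(1) + (-1)·(-1) + (3)·(3) + (-2)·(-2) + (-1)·(-1)) / 4 = 16/4 = 4

S is symmetric (S[j,i] = S[i,j]). Assembling:

S = [[8, -3.5, 2.5],
 [-3.5, 2.2, -1.75],
 [2.5, -1.75, 4]]


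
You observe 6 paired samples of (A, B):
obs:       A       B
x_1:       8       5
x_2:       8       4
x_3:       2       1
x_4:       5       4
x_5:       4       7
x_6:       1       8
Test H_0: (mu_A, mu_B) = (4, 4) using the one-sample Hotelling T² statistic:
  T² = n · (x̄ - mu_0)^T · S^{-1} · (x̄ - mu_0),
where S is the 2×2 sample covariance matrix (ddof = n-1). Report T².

Step 1 — sample mean vector:
  mean(A) = (8 + 8 + 2 + 5 + 4 + 1) / 6 = 28/6 = 4.6667
  mean(B) = (5 + 4 + 1 + 4 + 7 + 8) / 6 = 29/6 = 4.8333
  x̄ = (4.6667, 4.8333),  deviation x̄ - mu_0 = (4.6667, 4.8333) - (4, 4) = (0.6667, 0.8333).

Step 2 — sample covariance matrix, S[i,j] = (1/(n-1)) · Σ_k (x_{k,i} - mean_i) · (x_{k,j} - mean_j), divisor n-1 = 5:
  S[A,A] = ((3.3333)·(3.3333) + (3.3333)·(3.3333) + (-2.6667)·(-2.6667) + (0.3333)·(0.3333) + (-0.6667)·(-0.6667) + (-3.6667)·(-3.6667)) / 5 = 43.3333/5 = 8.6667
  S[A,B] = ((3.3333)·(0.1667) + (3.3333)·(-0.8333) + (-2.6667)·(-3.8333) + (0.3333)·(-0.8333) + (-0.6667)·(2.1667) + (-3.6667)·(3.1667)) / 5 = -5.3333/5 = -1.0667
  S[B,B] = ((0.1667)·(0.1667) + (-0.8333)·(-0.8333) + (-3.8333)·(-3.8333) + (-0.8333)·(-0.8333) + (2.1667)·(2.1667) + (3.1667)·(3.1667)) / 5 = 30.8333/5 = 6.1667
  S = [[8.6667, -1.0667],
 [-1.0667, 6.1667]].

Step 3 — invert S. det(S) = 8.6667·6.1667 - (-1.0667)² = 52.3067.
  S^{-1} = (1/det) · [[d, -b], [-b, a]] = [[0.1179, 0.0204],
 [0.0204, 0.1657]].

Step 4 — quadratic form (x̄ - mu_0)^T · S^{-1} · (x̄ - mu_0):
  S^{-1} · (x̄ - mu_0) = (0.0956, 0.1517),
  (x̄ - mu_0)^T · [...] = (0.6667)·(0.0956) + (0.8333)·(0.1517) = 0.1901.

Step 5 — scale by n: T² = 6 · 0.1901 = 1.1407.

T² ≈ 1.1407


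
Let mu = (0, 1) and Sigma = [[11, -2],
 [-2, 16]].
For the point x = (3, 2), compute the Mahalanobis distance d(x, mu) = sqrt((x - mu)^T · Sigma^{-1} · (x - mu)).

Step 1 — centre the observation: (x - mu) = (3, 1).

Step 2 — invert Sigma. det(Sigma) = 11·16 - (-2)² = 172.
  Sigma^{-1} = (1/det) · [[d, -b], [-b, a]] = [[0.093, 0.0116],
 [0.0116, 0.064]].

Step 3 — form the quadratic (x - mu)^T · Sigma^{-1} · (x - mu):
  Sigma^{-1} · (x - mu) = (0.2907, 0.0988).
  (x - mu)^T · [Sigma^{-1} · (x - mu)] = (3)·(0.2907) + (1)·(0.0988) = 0.9709.

Step 4 — take square root: d = √(0.9709) ≈ 0.9854.

d(x, mu) = √(0.9709) ≈ 0.9854


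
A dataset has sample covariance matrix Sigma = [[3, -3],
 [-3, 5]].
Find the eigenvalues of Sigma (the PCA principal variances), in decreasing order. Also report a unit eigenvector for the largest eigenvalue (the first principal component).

Step 1 — characteristic polynomial of 2×2 Sigma:
  det(Sigma - λI) = λ² - trace · λ + det = 0.
  trace = 3 + 5 = 8, det = 3·5 - (-3)² = 6.
Step 2 — discriminant:
  Δ = trace² - 4·det = 64 - 24 = 40.
Step 3 — eigenvalues:
  λ = (trace ± √Δ)/2 = (8 ± 6.3246)/2,
  λ_1 = 7.1623,  λ_2 = 0.8377.

Step 4 — unit eigenvector for λ_1: solve (Sigma - λ_1 I)v = 0. First row:
  (3 - 7.1623)·v_x + (-3)·v_y = 0, i.e. (-4.1623)·v_x + (-3)·v_y = 0,
  so v ∝ (b, λ_1 - a) = (-3, 4.1623); multiply by -1 so the first entry is positive: u = (3, -4.1623).
  ||u|| = √((3)² + (-4.1623)²) = √(26.3246) ≈ 5.1307,
  v_1 = u/||u|| ≈ (0.5847, -0.8112) (||v_1|| = 1).

λ_1 = 7.1623,  λ_2 = 0.8377;  v_1 ≈ (0.5847, -0.8112)


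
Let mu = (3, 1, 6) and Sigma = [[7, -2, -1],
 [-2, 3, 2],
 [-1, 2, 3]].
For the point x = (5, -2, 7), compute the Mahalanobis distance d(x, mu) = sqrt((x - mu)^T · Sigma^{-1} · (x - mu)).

Step 1 — centre the observation: (x - mu) = (2, -3, 1).

Step 2 — invert Sigma (cofactor / det for 3×3, or solve directly):
  Sigma^{-1} = [[0.1786, 0.1429, -0.0357],
 [0.1429, 0.7143, -0.4286],
 [-0.0357, -0.4286, 0.6071]].

Step 3 — form the quadratic (x - mu)^T · Sigma^{-1} · (x - mu):
  Sigma^{-1} · (x - mu) = (-0.1071, -2.2857, 1.8214).
  (x - mu)^T · [Sigma^{-1} · (x - mu)] = (2)·(-0.1071) + (-3)·(-2.2857) + (1)·(1.8214) = 8.4643.

Step 4 — take square root: d = √(8.4643) ≈ 2.9093.

d(x, mu) = √(8.4643) ≈ 2.9093


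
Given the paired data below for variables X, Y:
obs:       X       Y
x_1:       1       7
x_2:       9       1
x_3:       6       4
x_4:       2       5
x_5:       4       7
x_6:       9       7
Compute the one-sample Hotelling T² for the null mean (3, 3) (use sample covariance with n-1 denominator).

Step 1 — sample mean vector:
  mean(X) = (1 + 9 + 6 + 2 + 4 + 9) / 6 = 31/6 = 5.1667
  mean(Y) = (7 + 1 + 4 + 5 + 7 + 7) / 6 = 31/6 = 5.1667
  x̄ = (5.1667, 5.1667),  deviation x̄ - mu_0 = (5.1667, 5.1667) - (3, 3) = (2.1667, 2.1667).

Step 2 — sample covariance matrix, S[i,j] = (1/(n-1)) · Σ_k (x_{k,i} - mean_i) · (x_{k,j} - mean_j), divisor n-1 = 5:
  S[X,X] = ((-4.1667)·(-4.1667) + (3.8333)·(3.8333) + (0.8333)·(0.8333) + (-3.1667)·(-3.1667) + (-1.1667)·(-1.1667) + (3.8333)·(3.8333)) / 5 = 58.8333/5 = 11.7667
  S[X,Y] = ((-4.1667)·(1.8333) + (3.8333)·(-4.1667) + (0.8333)·(-1.1667) + (-3.1667)·(-0.1667) + (-1.1667)·(1.8333) + (3.8333)·(1.8333)) / 5 = -19.1667/5 = -3.8333
  S[Y,Y] = ((1.8333)·(1.8333) + (-4.1667)·(-4.1667) + (-1.1667)·(-1.1667) + (-0.1667)·(-0.1667) + (1.8333)·(1.8333) + (1.8333)·(1.8333)) / 5 = 28.8333/5 = 5.7667
  S = [[11.7667, -3.8333],
 [-3.8333, 5.7667]].

Step 3 — invert S. det(S) = 11.7667·5.7667 - (-3.8333)² = 53.16.
  S^{-1} = (1/det) · [[d, -b], [-b, a]] = [[0.1085, 0.0721],
 [0.0721, 0.2213]].

Step 4 — quadratic form (x̄ - mu_0)^T · S^{-1} · (x̄ - mu_0):
  S^{-1} · (x̄ - mu_0) = (0.3913, 0.6358),
  (x̄ - mu_0)^T · [...] = (2.1667)·(0.3913) + (2.1667)·(0.6358) = 2.2254.

Step 5 — scale by n: T² = 6 · 2.2254 = 13.3521.

T² ≈ 13.3521


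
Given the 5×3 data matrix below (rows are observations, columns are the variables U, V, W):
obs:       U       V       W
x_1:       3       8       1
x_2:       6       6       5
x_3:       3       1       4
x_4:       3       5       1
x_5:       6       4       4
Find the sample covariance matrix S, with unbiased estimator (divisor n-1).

Step 1 — column means:
  mean(U) = (3 + 6 + 3 + 3 + 6) / 5 = 21/5 = 4.2
  mean(V) = (8 + 6 + 1 + 5 + 4) / 5 = 24/5 = 4.8
  mean(W) = (1 + 5 + 4 + 1 + 4) / 5 = 15/5 = 3

Step 2 — sample covariance S[i,j] = (1/(n-1)) · Σ_k (x_{k,i} - mean_i) · (x_{k,j} - mean_j), with n-1 = 4.
  S[U,U] = ((-1.2)·(-1.2) + (1.8)·(1.8) + (-1.2)·(-1.2) + (-1.2)·(-1.2) + (1.8)·(1.8)) / 4 = 10.8/4 = 2.7
  S[U,V] = ((-1.2)·(3.2) + (1.8)·(1.2) + (-1.2)·(-3.8) + (-1.2)·(0.2) + (1.8)·(-0.8)) / 4 = 1.2/4 = 0.3
  S[U,W] = ((-1.2)·(-2) + (1.8)·(2) + (-1.2)·(1) + (-1.2)·(-2) + (1.8)·(1)) / 4 = 9/4 = 2.25
  S[V,V] = ((3.2)·(3.2) + (1.2)·(1.2) + (-3.8)·(-3.8) + (0.2)·(0.2) + (-0.8)·(-0.8)) / 4 = 26.8/4 = 6.7
  S[V,W] = ((3.2)·(-2) + (1.2)·(2) + (-3.8)·(1) + (0.2)·(-2) + (-0.8)·(1)) / 4 = -9/4 = -2.25
  S[W,W] = ((-2)·(-2) + (2)·(2) + (1)·(1) + (-2)·(-2) + (1)·(1)) / 4 = 14/4 = 3.5

S is symmetric (S[j,i] = S[i,j]). Assembling:

S = [[2.7, 0.3, 2.25],
 [0.3, 6.7, -2.25],
 [2.25, -2.25, 3.5]]


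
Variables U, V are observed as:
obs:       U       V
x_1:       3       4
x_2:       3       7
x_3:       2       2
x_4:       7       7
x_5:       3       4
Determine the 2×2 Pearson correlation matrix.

Step 1 — column means:
  mean(U) = (3 + 3 + 2 + 7 + 3) / 5 = 18/5 = 3.6
  mean(V) = (4 + 7 + 2 + 7 + 4) / 5 = 24/5 = 4.8

Step 2 — sample variances and covariances s[i,j] = (1/(n-1)) · Σ_k (x_{k,i} - mean_i) · (x_{k,j} - mean_j), with n-1 = 4:
  s[U,U] = ((-0.6)·(-0.6) + (-0.6)·(-0.6) + (-1.6)·(-1.6) + (3.4)·(3.4) + (-0.6)·(-0.6)) / 4 = 15.2/4 = 3.8
  s[U,V] = ((-0.6)·(-0.8) + (-0.6)·(2.2) + (-1.6)·(-2.8) + (3.4)·(2.2) + (-0.6)·(-0.8)) / 4 = 11.6/4 = 2.9
  s[V,V] = ((-0.8)·(-0.8) + (2.2)·(2.2) + (-2.8)·(-2.8) + (2.2)·(2.2) + (-0.8)·(-0.8)) / 4 = 18.8/4 = 4.7
  Sample standard deviations s_i = √(s[i,i]):
  s(U) = √(3.8) = 1.9494
  s(V) = √(4.7) = 2.1679

Step 3 — r_{ij} = s_{ij} / (s_i · s_j):
  r[U,U] = 1 (diagonal).
  r[U,V] = 2.9 / (1.9494 · 2.1679) = 2.9 / 4.2261 = 0.6862
  r[V,V] = 1 (diagonal).

R is symmetric with unit diagonal. Assembling:

R = [[1, 0.6862],
 [0.6862, 1]]


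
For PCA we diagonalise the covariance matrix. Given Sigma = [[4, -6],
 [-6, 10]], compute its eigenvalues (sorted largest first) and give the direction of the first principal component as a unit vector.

Step 1 — characteristic polynomial of 2×2 Sigma:
  det(Sigma - λI) = λ² - trace · λ + det = 0.
  trace = 4 + 10 = 14, det = 4·10 - (-6)² = 4.
Step 2 — discriminant:
  Δ = trace² - 4·det = 196 - 16 = 180.
Step 3 — eigenvalues:
  λ = (trace ± √Δ)/2 = (14 ± 13.4164)/2,
  λ_1 = 13.7082,  λ_2 = 0.2918.

Step 4 — unit eigenvector for λ_1: solve (Sigma - λ_1 I)v = 0. First row:
  (4 - 13.7082)·v_x + (-6)·v_y = 0, i.e. (-9.7082)·v_x + (-6)·v_y = 0,
  so v ∝ (b, λ_1 - a) = (-6, 9.7082); multiply by -1 so the first entry is positive: u = (6, -9.7082).
  ||u|| = √((6)² + (-9.7082)²) = √(130.2492) ≈ 11.4127,
  v_1 = u/||u|| ≈ (0.5257, -0.8507) (||v_1|| = 1).

λ_1 = 13.7082,  λ_2 = 0.2918;  v_1 ≈ (0.5257, -0.8507)


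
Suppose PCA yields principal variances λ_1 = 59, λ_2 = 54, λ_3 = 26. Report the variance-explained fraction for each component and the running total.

Step 1 — total variance = trace(Sigma) = Σ λ_i = 59 + 54 + 26 = 139.

Step 2 — fraction explained by component i = λ_i / Σ λ:
  PC1: 59/139 = 0.4245
  PC2: 54/139 = 0.3885
  PC3: 26/139 = 0.1871

Step 3 — cumulative fraction after k components = (λ_1 + ... + λ_k) / Σ λ:
  k = 1: 59/139 = 0.4245
  k = 2: (59 + 54)/139 = 113/139 = 0.8129
  k = 3: (59 + 54 + 26)/139 = 139/139 = 1

Summary (fraction, with percent):

explained: PC1 0.4245 (42.45%), PC2 0.3885 (38.85%), PC3 0.1871 (18.71%);  cumulative: 0.4245, 0.8129, 1


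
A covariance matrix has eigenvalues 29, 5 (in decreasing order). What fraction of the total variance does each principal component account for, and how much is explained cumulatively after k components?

Step 1 — total variance = trace(Sigma) = Σ λ_i = 29 + 5 = 34.

Step 2 — fraction explained by component i = λ_i / Σ λ:
  PC1: 29/34 = 0.8529
  PC2: 5/34 = 0.1471

Step 3 — cumulative fraction after k components = (λ_1 + ... + λ_k) / Σ λ:
  k = 1: 29/34 = 0.8529
  k = 2: (29 + 5)/34 = 34/34 = 1

Summary (fraction, with percent):

explained: PC1 0.8529 (85.29%), PC2 0.1471 (14.71%);  cumulative: 0.8529, 1


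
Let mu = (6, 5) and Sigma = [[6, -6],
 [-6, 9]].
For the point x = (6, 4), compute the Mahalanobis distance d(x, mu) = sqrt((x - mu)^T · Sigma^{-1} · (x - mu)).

Step 1 — centre the observation: (x - mu) = (0, -1).

Step 2 — invert Sigma. det(Sigma) = 6·9 - (-6)² = 18.
  Sigma^{-1} = (1/det) · [[d, -b], [-b, a]] = [[0.5, 0.3333],
 [0.3333, 0.3333]].

Step 3 — form the quadratic (x - mu)^T · Sigma^{-1} · (x - mu):
  Sigma^{-1} · (x - mu) = (-0.3333, -0.3333).
  (x - mu)^T · [Sigma^{-1} · (x - mu)] = (0)·(-0.3333) + (-1)·(-0.3333) = 0.3333.

Step 4 — take square root: d = √(0.3333) ≈ 0.5774.

d(x, mu) = √(0.3333) ≈ 0.5774


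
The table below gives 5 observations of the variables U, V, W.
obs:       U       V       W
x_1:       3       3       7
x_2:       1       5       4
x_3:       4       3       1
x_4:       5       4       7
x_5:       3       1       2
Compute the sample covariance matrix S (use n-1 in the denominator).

Step 1 — column means:
  mean(U) = (3 + 1 + 4 + 5 + 3) / 5 = 16/5 = 3.2
  mean(V) = (3 + 5 + 3 + 4 + 1) / 5 = 16/5 = 3.2
  mean(W) = (7 + 4 + 1 + 7 + 2) / 5 = 21/5 = 4.2

Step 2 — sample covariance S[i,j] = (1/(n-1)) · Σ_k (x_{k,i} - mean_i) · (x_{k,j} - mean_j), with n-1 = 4.
  S[U,U] = ((-0.2)·(-0.2) + (-2.2)·(-2.2) + (0.8)·(0.8) + (1.8)·(1.8) + (-0.2)·(-0.2)) / 4 = 8.8/4 = 2.2
  S[U,V] = ((-0.2)·(-0.2) + (-2.2)·(1.8) + (0.8)·(-0.2) + (1.8)·(0.8) + (-0.2)·(-2.2)) / 4 = -2.2/4 = -0.55
  S[U,W] = ((-0.2)·(2.8) + (-2.2)·(-0.2) + (0.8)·(-3.2) + (1.8)·(2.8) + (-0.2)·(-2.2)) / 4 = 2.8/4 = 0.7
  S[V,V] = ((-0.2)·(-0.2) + (1.8)·(1.8) + (-0.2)·(-0.2) + (0.8)·(0.8) + (-2.2)·(-2.2)) / 4 = 8.8/4 = 2.2
  S[V,W] = ((-0.2)·(2.8) + (1.8)·(-0.2) + (-0.2)·(-3.2) + (0.8)·(2.8) + (-2.2)·(-2.2)) / 4 = 6.8/4 = 1.7
  S[W,W] = ((2.8)·(2.8) + (-0.2)·(-0.2) + (-3.2)·(-3.2) + (2.8)·(2.8) + (-2.2)·(-2.2)) / 4 = 30.8/4 = 7.7

S is symmetric (S[j,i] = S[i,j]). Assembling:

S = [[2.2, -0.55, 0.7],
 [-0.55, 2.2, 1.7],
 [0.7, 1.7, 7.7]]


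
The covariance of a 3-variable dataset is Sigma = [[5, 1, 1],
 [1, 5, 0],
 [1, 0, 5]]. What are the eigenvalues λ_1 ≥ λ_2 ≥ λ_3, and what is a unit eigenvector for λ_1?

Step 1 — characteristic polynomial p(λ) = det(λI - Sigma) = λ³ - tr·λ² + c_1·λ - det, where tr = trace, c_1 = sum of the principal 2×2 minors, det = det(Sigma):
  tr = 5 + 5 + 5 = 15,
  c_1 = (5·5 - (1)²) + (5·5 - (1)²) + (5·5 - (0)²) = 24 + 24 + 25 = 73,
  det = 5·(5·5 - (0)²) - (1)·((1)·5 - (0)·(1)) + (1)·((1)·(0) - 5·(1)) = 5·(25) - (1)·(5) + (1)·(-5) = 115.
  So p(λ) = λ³ - 15λ² + 73λ - 115.
Step 2 — look for an integer root (rational root theorem: any rational root is an integer divisor of 115). Testing λ = 5:
  p(5) = 125 - 375 + 365 - 115 = 0  ✓
  Dividing out (λ - 5): p(λ) = (λ - 5)(λ² - 10λ + 23).
Step 3 — remaining eigenvalues from the quadratic λ² - 10λ + 23 = 0:
  Δ = 10² - 4·23 = 100 - 92 = 8,  λ = (10 ± √8)/2 = (10 ± 2.8284)/2 ≈ 6.4142 or 3.5858.
  Sorted: λ_1 = 6.4142,  λ_2 = 5,  λ_3 = 3.5858  (check: sum = 15 = tr ✓).

Step 4 — unit eigenvector for λ_1 ≈ 6.4142: v spans the null space of (Sigma - λ_1 I), whose rows are
  r_1 = (-1.4142, 1, 1),  r_2 = (1, -1.4142, 0),  r_3 = (1, 0, -1.4142).
  v is orthogonal to every row, so take v ∝ r_1 × r_2 = ((1)·(0) - (1)·(-1.4142), (1)·(1) - (-1.4142)·(0), (-1.4142)·(-1.4142) - (1)·(1)) ≈ (1.4142, 1, 1).
  Let u = (1.4142, 1, 1).
  ||u|| = √((1.4142)² + (1)² + (1)²) = √(4) ≈ 2,  v_1 = u/||u|| ≈ (0.7071, 0.5, 0.5) (||v_1|| = 1).

λ_1 = 6.4142,  λ_2 = 5,  λ_3 = 3.5858;  v_1 ≈ (0.7071, 0.5, 0.5)


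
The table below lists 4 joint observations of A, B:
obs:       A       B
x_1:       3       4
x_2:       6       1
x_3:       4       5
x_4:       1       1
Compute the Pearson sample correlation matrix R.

Step 1 — column means:
  mean(A) = (3 + 6 + 4 + 1) / 4 = 14/4 = 3.5
  mean(B) = (4 + 1 + 5 + 1) / 4 = 11/4 = 2.75

Step 2 — sample variances and covariances s[i,j] = (1/(n-1)) · Σ_k (x_{k,i} - mean_i) · (x_{k,j} - mean_j), with n-1 = 3:
  s[A,A] = ((-0.5)·(-0.5) + (2.5)·(2.5) + (0.5)·(0.5) + (-2.5)·(-2.5)) / 3 = 13/3 = 4.3333
  s[A,B] = ((-0.5)·(1.25) + (2.5)·(-1.75) + (0.5)·(2.25) + (-2.5)·(-1.75)) / 3 = 0.5/3 = 0.1667
  s[B,B] = ((1.25)·(1.25) + (-1.75)·(-1.75) + (2.25)·(2.25) + (-1.75)·(-1.75)) / 3 = 12.75/3 = 4.25
  Sample standard deviations s_i = √(s[i,i]):
  s(A) = √(4.3333) = 2.0817
  s(B) = √(4.25) = 2.0616

Step 3 — r_{ij} = s_{ij} / (s_i · s_j):
  r[A,A] = 1 (diagonal).
  r[A,B] = 0.1667 / (2.0817 · 2.0616) = 0.1667 / 4.2915 = 0.0388
  r[B,B] = 1 (diagonal).

R is symmetric with unit diagonal. Assembling:

R = [[1, 0.0388],
 [0.0388, 1]]


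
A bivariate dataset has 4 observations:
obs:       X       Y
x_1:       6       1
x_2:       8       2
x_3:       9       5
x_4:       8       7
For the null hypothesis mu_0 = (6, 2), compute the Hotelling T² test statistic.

Step 1 — sample mean vector:
  mean(X) = (6 + 8 + 9 + 8) / 4 = 31/4 = 7.75
  mean(Y) = (1 + 2 + 5 + 7) / 4 = 15/4 = 3.75
  x̄ = (7.75, 3.75),  deviation x̄ - mu_0 = (7.75, 3.75) - (6, 2) = (1.75, 1.75).

Step 2 — sample covariance matrix, S[i,j] = (1/(n-1)) · Σ_k (x_{k,i} - mean_i) · (x_{k,j} - mean_j), divisor n-1 = 3:
  S[X,X] = ((-1.75)·(-1.75) + (0.25)·(0.25) + (1.25)·(1.25) + (0.25)·(0.25)) / 3 = 4.75/3 = 1.5833
  S[X,Y] = ((-1.75)·(-2.75) + (0.25)·(-1.75) + (1.25)·(1.25) + (0.25)·(3.25)) / 3 = 6.75/3 = 2.25
  S[Y,Y] = ((-2.75)·(-2.75) + (-1.75)·(-1.75) + (1.25)·(1.25) + (3.25)·(3.25)) / 3 = 22.75/3 = 7.5833
  S = [[1.5833, 2.25],
 [2.25, 7.5833]].

Step 3 — invert S. det(S) = 1.5833·7.5833 - (2.25)² = 6.9444.
  S^{-1} = (1/det) · [[d, -b], [-b, a]] = [[1.092, -0.324],
 [-0.324, 0.228]].

Step 4 — quadratic form (x̄ - mu_0)^T · S^{-1} · (x̄ - mu_0):
  S^{-1} · (x̄ - mu_0) = (1.344, -0.168),
  (x̄ - mu_0)^T · [...] = (1.75)·(1.344) + (1.75)·(-0.168) = 2.058.

Step 5 — scale by n: T² = 4 · 2.058 = 8.232.

T² ≈ 8.232


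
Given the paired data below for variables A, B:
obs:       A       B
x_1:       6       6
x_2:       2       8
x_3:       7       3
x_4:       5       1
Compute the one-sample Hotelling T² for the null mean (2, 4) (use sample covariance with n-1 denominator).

Step 1 — sample mean vector:
  mean(A) = (6 + 2 + 7 + 5) / 4 = 20/4 = 5
  mean(B) = (6 + 8 + 3 + 1) / 4 = 18/4 = 4.5
  x̄ = (5, 4.5),  deviation x̄ - mu_0 = (5, 4.5) - (2, 4) = (3, 0.5).

Step 2 — sample covariance matrix, S[i,j] = (1/(n-1)) · Σ_k (x_{k,i} - mean_i) · (x_{k,j} - mean_j), divisor n-1 = 3:
  S[A,A] = ((1)·(1) + (-3)·(-3) + (2)·(2) + (0)·(0)) / 3 = 14/3 = 4.6667
  S[A,B] = ((1)·(1.5) + (-3)·(3.5) + (2)·(-1.5) + (0)·(-3.5)) / 3 = -12/3 = -4
  S[B,B] = ((1.5)·(1.5) + (3.5)·(3.5) + (-1.5)·(-1.5) + (-3.5)·(-3.5)) / 3 = 29/3 = 9.6667
  S = [[4.6667, -4],
 [-4, 9.6667]].

Step 3 — invert S. det(S) = 4.6667·9.6667 - (-4)² = 29.1111.
  S^{-1} = (1/det) · [[d, -b], [-b, a]] = [[0.3321, 0.1374],
 [0.1374, 0.1603]].

Step 4 — quadratic form (x̄ - mu_0)^T · S^{-1} · (x̄ - mu_0):
  S^{-1} · (x̄ - mu_0) = (1.0649, 0.4924),
  (x̄ - mu_0)^T · [...] = (3)·(1.0649) + (0.5)·(0.4924) = 3.4408.

Step 5 — scale by n: T² = 4 · 3.4408 = 13.7634.

T² ≈ 13.7634


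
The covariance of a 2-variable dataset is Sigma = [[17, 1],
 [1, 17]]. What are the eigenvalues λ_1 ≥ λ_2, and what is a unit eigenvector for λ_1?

Step 1 — characteristic polynomial of 2×2 Sigma:
  det(Sigma - λI) = λ² - trace · λ + det = 0.
  trace = 17 + 17 = 34, det = 17·17 - (1)² = 288.
Step 2 — discriminant:
  Δ = trace² - 4·det = 1156 - 1152 = 4.
Step 3 — eigenvalues:
  λ = (trace ± √Δ)/2 = (34 ± 2)/2,
  λ_1 = 18,  λ_2 = 16.

Step 4 — unit eigenvector for λ_1: solve (Sigma - λ_1 I)v = 0. First row:
  (17 - 18)·v_x + (1)·v_y = 0, i.e. (-1)·v_x + (1)·v_y = 0,
  so v ∝ (b, λ_1 - a) = (1, 1) = u.
  ||u|| = √((1)² + (1)²) = √(2) ≈ 1.4142,
  v_1 = u/||u|| ≈ (0.7071, 0.7071) (||v_1|| = 1).

λ_1 = 18,  λ_2 = 16;  v_1 ≈ (0.7071, 0.7071)


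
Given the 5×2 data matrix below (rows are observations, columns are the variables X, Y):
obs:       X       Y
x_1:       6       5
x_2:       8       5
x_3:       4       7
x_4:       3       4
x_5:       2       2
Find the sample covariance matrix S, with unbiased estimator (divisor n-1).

Step 1 — column means:
  mean(X) = (6 + 8 + 4 + 3 + 2) / 5 = 23/5 = 4.6
  mean(Y) = (5 + 5 + 7 + 4 + 2) / 5 = 23/5 = 4.6

Step 2 — sample covariance S[i,j] = (1/(n-1)) · Σ_k (x_{k,i} - mean_i) · (x_{k,j} - mean_j), with n-1 = 4.
  S[X,X] = ((1.4)·(1.4) + (3.4)·(3.4) + (-0.6)·(-0.6) + (-1.6)·(-1.6) + (-2.6)·(-2.6)) / 4 = 23.2/4 = 5.8
  S[X,Y] = ((1.4)·(0.4) + (3.4)·(0.4) + (-0.6)·(2.4) + (-1.6)·(-0.6) + (-2.6)·(-2.6)) / 4 = 8.2/4 = 2.05
  S[Y,Y] = ((0.4)·(0.4) + (0.4)·(0.4) + (2.4)·(2.4) + (-0.6)·(-0.6) + (-2.6)·(-2.6)) / 4 = 13.2/4 = 3.3

S is symmetric (S[j,i] = S[i,j]). Assembling:

S = [[5.8, 2.05],
 [2.05, 3.3]]


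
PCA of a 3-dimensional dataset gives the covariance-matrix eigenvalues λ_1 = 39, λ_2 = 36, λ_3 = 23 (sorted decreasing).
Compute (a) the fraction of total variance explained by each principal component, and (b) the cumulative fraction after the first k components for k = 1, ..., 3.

Step 1 — total variance = trace(Sigma) = Σ λ_i = 39 + 36 + 23 = 98.

Step 2 — fraction explained by component i = λ_i / Σ λ:
  PC1: 39/98 = 0.398
  PC2: 36/98 = 0.3673
  PC3: 23/98 = 0.2347

Step 3 — cumulative fraction after k components = (λ_1 + ... + λ_k) / Σ λ:
  k = 1: 39/98 = 0.398
  k = 2: (39 + 36)/98 = 75/98 = 0.7653
  k = 3: (39 + 36 + 23)/98 = 98/98 = 1

Summary (fraction, with percent):

explained: PC1 0.398 (39.8%), PC2 0.3673 (36.73%), PC3 0.2347 (23.47%);  cumulative: 0.398, 0.7653, 1


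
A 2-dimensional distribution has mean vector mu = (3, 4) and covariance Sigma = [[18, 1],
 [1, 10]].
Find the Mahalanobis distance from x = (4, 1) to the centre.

Step 1 — centre the observation: (x - mu) = (1, -3).

Step 2 — invert Sigma. det(Sigma) = 18·10 - (1)² = 179.
  Sigma^{-1} = (1/det) · [[d, -b], [-b, a]] = [[0.0559, -0.0056],
 [-0.0056, 0.1006]].

Step 3 — form the quadratic (x - mu)^T · Sigma^{-1} · (x - mu):
  Sigma^{-1} · (x - mu) = (0.0726, -0.3073).
  (x - mu)^T · [Sigma^{-1} · (x - mu)] = (1)·(0.0726) + (-3)·(-0.3073) = 0.9944.

Step 4 — take square root: d = √(0.9944) ≈ 0.9972.

d(x, mu) = √(0.9944) ≈ 0.9972


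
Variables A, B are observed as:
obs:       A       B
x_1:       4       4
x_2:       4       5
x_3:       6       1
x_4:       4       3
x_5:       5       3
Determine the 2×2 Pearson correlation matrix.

Step 1 — column means:
  mean(A) = (4 + 4 + 6 + 4 + 5) / 5 = 23/5 = 4.6
  mean(B) = (4 + 5 + 1 + 3 + 3) / 5 = 16/5 = 3.2

Step 2 — sample variances and covariances s[i,j] = (1/(n-1)) · Σ_k (x_{k,i} - mean_i) · (x_{k,j} - mean_j), with n-1 = 4:
  s[A,A] = ((-0.6)·(-0.6) + (-0.6)·(-0.6) + (1.4)·(1.4) + (-0.6)·(-0.6) + (0.4)·(0.4)) / 4 = 3.2/4 = 0.8
  s[A,B] = ((-0.6)·(0.8) + (-0.6)·(1.8) + (1.4)·(-2.2) + (-0.6)·(-0.2) + (0.4)·(-0.2)) / 4 = -4.6/4 = -1.15
  s[B,B] = ((0.8)·(0.8) + (1.8)·(1.8) + (-2.2)·(-2.2) + (-0.2)·(-0.2) + (-0.2)·(-0.2)) / 4 = 8.8/4 = 2.2
  Sample standard deviations s_i = √(s[i,i]):
  s(A) = √(0.8) = 0.8944
  s(B) = √(2.2) = 1.4832

Step 3 — r_{ij} = s_{ij} / (s_i · s_j):
  r[A,A] = 1 (diagonal).
  r[A,B] = -1.15 / (0.8944 · 1.4832) = -1.15 / 1.3266 = -0.8668
  r[B,B] = 1 (diagonal).

R is symmetric with unit diagonal. Assembling:

R = [[1, -0.8668],
 [-0.8668, 1]]


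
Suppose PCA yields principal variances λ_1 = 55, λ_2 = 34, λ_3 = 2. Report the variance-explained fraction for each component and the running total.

Step 1 — total variance = trace(Sigma) = Σ λ_i = 55 + 34 + 2 = 91.

Step 2 — fraction explained by component i = λ_i / Σ λ:
  PC1: 55/91 = 0.6044
  PC2: 34/91 = 0.3736
  PC3: 2/91 = 0.022

Step 3 — cumulative fraction after k components = (λ_1 + ... + λ_k) / Σ λ:
  k = 1: 55/91 = 0.6044
  k = 2: (55 + 34)/91 = 89/91 = 0.978
  k = 3: (55 + 34 + 2)/91 = 91/91 = 1

Summary (fraction, with percent):

explained: PC1 0.6044 (60.44%), PC2 0.3736 (37.36%), PC3 0.022 (2.2%);  cumulative: 0.6044, 0.978, 1


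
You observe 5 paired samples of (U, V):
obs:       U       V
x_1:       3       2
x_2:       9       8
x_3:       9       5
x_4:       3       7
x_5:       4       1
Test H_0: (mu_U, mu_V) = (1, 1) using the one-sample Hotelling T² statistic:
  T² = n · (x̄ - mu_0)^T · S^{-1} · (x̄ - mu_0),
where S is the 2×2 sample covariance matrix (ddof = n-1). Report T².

Step 1 — sample mean vector:
  mean(U) = (3 + 9 + 9 + 3 + 4) / 5 = 28/5 = 5.6
  mean(V) = (2 + 8 + 5 + 7 + 1) / 5 = 23/5 = 4.6
  x̄ = (5.6, 4.6),  deviation x̄ - mu_0 = (5.6, 4.6) - (1, 1) = (4.6, 3.6).

Step 2 — sample covariance matrix, S[i,j] = (1/(n-1)) · Σ_k (x_{k,i} - mean_i) · (x_{k,j} - mean_j), divisor n-1 = 4:
  S[U,U] = ((-2.6)·(-2.6) + (3.4)·(3.4) + (3.4)·(3.4) + (-2.6)·(-2.6) + (-1.6)·(-1.6)) / 4 = 39.2/4 = 9.8
  S[U,V] = ((-2.6)·(-2.6) + (3.4)·(3.4) + (3.4)·(0.4) + (-2.6)·(2.4) + (-1.6)·(-3.6)) / 4 = 19.2/4 = 4.8
  S[V,V] = ((-2.6)·(-2.6) + (3.4)·(3.4) + (0.4)·(0.4) + (2.4)·(2.4) + (-3.6)·(-3.6)) / 4 = 37.2/4 = 9.3
  S = [[9.8, 4.8],
 [4.8, 9.3]].

Step 3 — invert S. det(S) = 9.8·9.3 - (4.8)² = 68.1.
  S^{-1} = (1/det) · [[d, -b], [-b, a]] = [[0.1366, -0.0705],
 [-0.0705, 0.1439]].

Step 4 — quadratic form (x̄ - mu_0)^T · S^{-1} · (x̄ - mu_0):
  S^{-1} · (x̄ - mu_0) = (0.3744, 0.1938),
  (x̄ - mu_0)^T · [...] = (4.6)·(0.3744) + (3.6)·(0.1938) = 2.4203.

Step 5 — scale by n: T² = 5 · 2.4203 = 12.1013.

T² ≈ 12.1013


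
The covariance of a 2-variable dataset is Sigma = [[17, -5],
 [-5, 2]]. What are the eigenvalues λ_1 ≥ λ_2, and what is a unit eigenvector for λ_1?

Step 1 — characteristic polynomial of 2×2 Sigma:
  det(Sigma - λI) = λ² - trace · λ + det = 0.
  trace = 17 + 2 = 19, det = 17·2 - (-5)² = 9.
Step 2 — discriminant:
  Δ = trace² - 4·det = 361 - 36 = 325.
Step 3 — eigenvalues:
  λ = (trace ± √Δ)/2 = (19 ± 18.0278)/2,
  λ_1 = 18.5139,  λ_2 = 0.4861.

Step 4 — unit eigenvector for λ_1: solve (Sigma - λ_1 I)v = 0. First row:
  (17 - 18.5139)·v_x + (-5)·v_y = 0, i.e. (-1.5139)·v_x + (-5)·v_y = 0,
  so v ∝ (b, λ_1 - a) = (-5, 1.5139); multiply by -1 so the first entry is positive: u = (5, -1.5139).
  ||u|| = √((5)² + (-1.5139)²) = √(27.2918) ≈ 5.2242,
  v_1 = u/||u|| ≈ (0.9571, -0.2898) (||v_1|| = 1).

λ_1 = 18.5139,  λ_2 = 0.4861;  v_1 ≈ (0.9571, -0.2898)


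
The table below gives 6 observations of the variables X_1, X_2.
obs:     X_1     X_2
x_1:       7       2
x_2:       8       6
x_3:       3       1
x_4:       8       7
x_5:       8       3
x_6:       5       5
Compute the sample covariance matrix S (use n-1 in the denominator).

Step 1 — column means:
  mean(X_1) = (7 + 8 + 3 + 8 + 8 + 5) / 6 = 39/6 = 6.5
  mean(X_2) = (2 + 6 + 1 + 7 + 3 + 5) / 6 = 24/6 = 4

Step 2 — sample covariance S[i,j] = (1/(n-1)) · Σ_k (x_{k,i} - mean_i) · (x_{k,j} - mean_j), with n-1 = 5.
  S[X_1,X_1] = ((0.5)·(0.5) + (1.5)·(1.5) + (-3.5)·(-3.5) + (1.5)·(1.5) + (1.5)·(1.5) + (-1.5)·(-1.5)) / 5 = 21.5/5 = 4.3
  S[X_1,X_2] = ((0.5)·(-2) + (1.5)·(2) + (-3.5)·(-3) + (1.5)·(3) + (1.5)·(-1) + (-1.5)·(1)) / 5 = 14/5 = 2.8
  S[X_2,X_2] = ((-2)·(-2) + (2)·(2) + (-3)·(-3) + (3)·(3) + (-1)·(-1) + (1)·(1)) / 5 = 28/5 = 5.6

S is symmetric (S[j,i] = S[i,j]). Assembling:

S = [[4.3, 2.8],
 [2.8, 5.6]]


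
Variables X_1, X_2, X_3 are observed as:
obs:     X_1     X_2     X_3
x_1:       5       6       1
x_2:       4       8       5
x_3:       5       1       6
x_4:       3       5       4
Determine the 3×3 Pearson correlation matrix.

Step 1 — column means:
  mean(X_1) = (5 + 4 + 5 + 3) / 4 = 17/4 = 4.25
  mean(X_2) = (6 + 8 + 1 + 5) / 4 = 20/4 = 5
  mean(X_3) = (1 + 5 + 6 + 4) / 4 = 16/4 = 4

Step 2 — sample variances and covariances s[i,j] = (1/(n-1)) · Σ_k (x_{k,i} - mean_i) · (x_{k,j} - mean_j), with n-1 = 3:
  s[X_1,X_1] = ((0.75)·(0.75) + (-0.25)·(-0.25) + (0.75)·(0.75) + (-1.25)·(-1.25)) / 3 = 2.75/3 = 0.9167
  s[X_1,X_2] = ((0.75)·(1) + (-0.25)·(3) + (0.75)·(-4) + (-1.25)·(0)) / 3 = -3/3 = -1
  s[X_1,X_3] = ((0.75)·(-3) + (-0.25)·(1) + (0.75)·(2) + (-1.25)·(0)) / 3 = -1/3 = -0.3333
  s[X_2,X_2] = ((1)·(1) + (3)·(3) + (-4)·(-4) + (0)·(0)) / 3 = 26/3 = 8.6667
  s[X_2,X_3] = ((1)·(-3) + (3)·(1) + (-4)·(2) + (0)·(0)) / 3 = -8/3 = -2.6667
  s[X_3,X_3] = ((-3)·(-3) + (1)·(1) + (2)·(2) + (0)·(0)) / 3 = 14/3 = 4.6667
  Sample standard deviations s_i = √(s[i,i]):
  s(X_1) = √(0.9167) = 0.9574
  s(X_2) = √(8.6667) = 2.9439
  s(X_3) = √(4.6667) = 2.1602

Step 3 — r_{ij} = s_{ij} / (s_i · s_j):
  r[X_1,X_1] = 1 (diagonal).
  r[X_1,X_2] = -1 / (0.9574 · 2.9439) = -1 / 2.8186 = -0.3548
  r[X_1,X_3] = -0.3333 / (0.9574 · 2.1602) = -0.3333 / 2.0683 = -0.1612
  r[X_2,X_2] = 1 (diagonal).
  r[X_2,X_3] = -2.6667 / (2.9439 · 2.1602) = -2.6667 / 6.3596 = -0.4193
  r[X_3,X_3] = 1 (diagonal).

R is symmetric with unit diagonal. Assembling:

R = [[1, -0.3548, -0.1612],
 [-0.3548, 1, -0.4193],
 [-0.1612, -0.4193, 1]]


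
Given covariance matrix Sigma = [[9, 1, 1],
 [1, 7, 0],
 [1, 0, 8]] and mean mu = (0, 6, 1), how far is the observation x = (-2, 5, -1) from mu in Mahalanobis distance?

Step 1 — centre the observation: (x - mu) = (-2, -1, -2).

Step 2 — invert Sigma (cofactor / det for 3×3, or solve directly):
  Sigma^{-1} = [[0.1145, -0.0164, -0.0143],
 [-0.0164, 0.1452, 0.002],
 [-0.0143, 0.002, 0.1268]].

Step 3 — form the quadratic (x - mu)^T · Sigma^{-1} · (x - mu):
  Sigma^{-1} · (x - mu) = (-0.184, -0.1166, -0.227).
  (x - mu)^T · [Sigma^{-1} · (x - mu)] = (-2)·(-0.184) + (-1)·(-0.1166) + (-2)·(-0.227) = 0.9387.

Step 4 — take square root: d = √(0.9387) ≈ 0.9688.

d(x, mu) = √(0.9387) ≈ 0.9688


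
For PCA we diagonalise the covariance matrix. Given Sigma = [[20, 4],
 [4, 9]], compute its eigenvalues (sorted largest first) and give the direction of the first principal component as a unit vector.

Step 1 — characteristic polynomial of 2×2 Sigma:
  det(Sigma - λI) = λ² - trace · λ + det = 0.
  trace = 20 + 9 = 29, det = 20·9 - (4)² = 164.
Step 2 — discriminant:
  Δ = trace² - 4·det = 841 - 656 = 185.
Step 3 — eigenvalues:
  λ = (trace ± √Δ)/2 = (29 ± 13.6015)/2,
  λ_1 = 21.3007,  λ_2 = 7.6993.

Step 4 — unit eigenvector for λ_1: solve (Sigma - λ_1 I)v = 0. First row:
  (20 - 21.3007)·v_x + (4)·v_y = 0, i.e. (-1.3007)·v_x + (4)·v_y = 0,
  so v ∝ (b, λ_1 - a) = (4, 1.3007) = u.
  ||u|| = √((4)² + (1.3007)²) = √(17.6919) ≈ 4.2062,
  v_1 = u/||u|| ≈ (0.951, 0.3092) (||v_1|| = 1).

λ_1 = 21.3007,  λ_2 = 7.6993;  v_1 ≈ (0.951, 0.3092)


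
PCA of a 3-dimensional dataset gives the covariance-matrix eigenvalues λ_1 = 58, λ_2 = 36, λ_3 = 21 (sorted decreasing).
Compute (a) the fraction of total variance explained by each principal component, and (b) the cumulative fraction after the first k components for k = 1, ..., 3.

Step 1 — total variance = trace(Sigma) = Σ λ_i = 58 + 36 + 21 = 115.

Step 2 — fraction explained by component i = λ_i / Σ λ:
  PC1: 58/115 = 0.5043
  PC2: 36/115 = 0.313
  PC3: 21/115 = 0.1826

Step 3 — cumulative fraction after k components = (λ_1 + ... + λ_k) / Σ λ:
  k = 1: 58/115 = 0.5043
  k = 2: (58 + 36)/115 = 94/115 = 0.8174
  k = 3: (58 + 36 + 21)/115 = 115/115 = 1

Summary (fraction, with percent):

explained: PC1 0.5043 (50.43%), PC2 0.313 (31.3%), PC3 0.1826 (18.26%);  cumulative: 0.5043, 0.8174, 1


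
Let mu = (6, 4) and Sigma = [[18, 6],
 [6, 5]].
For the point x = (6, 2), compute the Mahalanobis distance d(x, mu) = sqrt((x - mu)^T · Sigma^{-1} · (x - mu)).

Step 1 — centre the observation: (x - mu) = (0, -2).

Step 2 — invert Sigma. det(Sigma) = 18·5 - (6)² = 54.
  Sigma^{-1} = (1/det) · [[d, -b], [-b, a]] = [[0.0926, -0.1111],
 [-0.1111, 0.3333]].

Step 3 — form the quadratic (x - mu)^T · Sigma^{-1} · (x - mu):
  Sigma^{-1} · (x - mu) = (0.2222, -0.6667).
  (x - mu)^T · [Sigma^{-1} · (x - mu)] = (0)·(0.2222) + (-2)·(-0.6667) = 1.3333.

Step 4 — take square root: d = √(1.3333) ≈ 1.1547.

d(x, mu) = √(1.3333) ≈ 1.1547
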